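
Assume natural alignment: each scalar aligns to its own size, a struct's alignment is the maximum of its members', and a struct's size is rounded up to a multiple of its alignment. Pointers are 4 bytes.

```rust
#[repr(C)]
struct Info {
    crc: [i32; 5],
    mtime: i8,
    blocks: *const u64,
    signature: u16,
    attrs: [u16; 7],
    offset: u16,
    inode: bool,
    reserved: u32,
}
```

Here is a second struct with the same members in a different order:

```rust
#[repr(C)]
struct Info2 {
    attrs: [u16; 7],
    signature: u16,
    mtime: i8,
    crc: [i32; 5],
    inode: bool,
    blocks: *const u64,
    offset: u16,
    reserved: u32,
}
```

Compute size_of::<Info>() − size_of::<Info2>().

crc at 0 (size 20, align 4) → ends 20
mtime at 20 (size 1, align 1) → ends 21
pad 3 to align 4 for blocks
blocks at 24 (size 4, align 4) → ends 28
signature at 28 (size 2, align 2) → ends 30
attrs at 30 (size 14, align 2) → ends 44
offset at 44 (size 2, align 2) → ends 46
inode at 46 (size 1, align 1) → ends 47
pad 1 to align 4 for reserved
reserved at 48 (size 4, align 4) → ends 52
total 52 bytes, alignment 4
— Info2 —
attrs at 0 (size 14, align 2) → ends 14
signature at 14 (size 2, align 2) → ends 16
mtime at 16 (size 1, align 1) → ends 17
pad 3 to align 4 for crc
crc at 20 (size 20, align 4) → ends 40
inode at 40 (size 1, align 1) → ends 41
pad 3 to align 4 for blocks
blocks at 44 (size 4, align 4) → ends 48
offset at 48 (size 2, align 2) → ends 50
pad 2 to align 4 for reserved
reserved at 52 (size 4, align 4) → ends 56
total 56 bytes, alignment 4
52 − 56 = -4

-4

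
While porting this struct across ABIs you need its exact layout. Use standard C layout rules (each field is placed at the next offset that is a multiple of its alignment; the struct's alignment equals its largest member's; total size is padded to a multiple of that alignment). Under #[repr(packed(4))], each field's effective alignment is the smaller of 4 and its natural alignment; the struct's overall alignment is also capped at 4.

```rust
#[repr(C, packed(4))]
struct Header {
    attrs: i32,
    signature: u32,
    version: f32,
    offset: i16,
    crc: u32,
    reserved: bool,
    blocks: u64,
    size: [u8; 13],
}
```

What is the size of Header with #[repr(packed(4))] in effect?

0..4  attrs  (4B, 4-aligned)
4..8  signature  (4B, 4-aligned)
8..12  version  (4B, 4-aligned)
12..14  offset  (2B, 2-aligned)
14..16  -- padding (2B)
16..20  crc  (4B, 4-aligned)
20..21  reserved  (1B, 1-aligned)
21..24  -- padding (3B)
24..32  blocks  (8B, 4-aligned)
32..45  size  (13B, 1-aligned)
45..48  -- tail padding (3B)
sizeof = 48, alignof = 4

48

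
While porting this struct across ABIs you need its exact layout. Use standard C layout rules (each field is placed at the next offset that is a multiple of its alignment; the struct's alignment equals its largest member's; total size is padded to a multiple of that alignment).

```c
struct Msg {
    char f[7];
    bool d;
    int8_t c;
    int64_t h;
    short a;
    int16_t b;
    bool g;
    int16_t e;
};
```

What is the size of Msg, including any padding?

32 bytes

f at 0 (size 7, align 1) → ends 7
d at 7 (size 1, align 1) → ends 8
c at 8 (size 1, align 1) → ends 9
pad 7 to align 8 for h
h at 16 (size 8, align 8) → ends 24
a at 24 (size 2, align 2) → ends 26
b at 26 (size 2, align 2) → ends 28
g at 28 (size 1, align 1) → ends 29
pad 1 to align 2 for e
e at 30 (size 2, align 2) → ends 32
total 32 bytes, alignment 8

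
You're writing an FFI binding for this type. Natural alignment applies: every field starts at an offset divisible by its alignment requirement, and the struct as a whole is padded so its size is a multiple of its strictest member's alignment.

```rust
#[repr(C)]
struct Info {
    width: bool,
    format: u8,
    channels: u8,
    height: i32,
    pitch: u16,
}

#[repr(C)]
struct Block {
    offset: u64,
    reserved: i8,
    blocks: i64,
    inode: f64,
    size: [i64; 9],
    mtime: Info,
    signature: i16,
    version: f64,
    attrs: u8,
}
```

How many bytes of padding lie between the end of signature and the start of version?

2

Info: width at 0 (size 1, align 1) → ends 1; format at 1 (size 1, align 1) → ends 2; channels at 2 (size 1, align 1) → ends 3; pad 1 to align 4 for height; height at 4 (size 4, align 4) → ends 8; pitch at 8 (size 2, align 2) → ends 10; tail pad 2 to reach multiple of 4; total 12 bytes, alignment 4
offset at 0 (size 8, align 8) → ends 8
reserved at 8 (size 1, align 1) → ends 9
pad 7 to align 8 for blocks
blocks at 16 (size 8, align 8) → ends 24
inode at 24 (size 8, align 8) → ends 32
size at 32 (size 72, align 8) → ends 104
mtime at 104 (size 12, align 4) → ends 116
signature at 116 (size 2, align 2) → ends 118
pad 2 to align 8 for version
version at 120 (size 8, align 8) → ends 128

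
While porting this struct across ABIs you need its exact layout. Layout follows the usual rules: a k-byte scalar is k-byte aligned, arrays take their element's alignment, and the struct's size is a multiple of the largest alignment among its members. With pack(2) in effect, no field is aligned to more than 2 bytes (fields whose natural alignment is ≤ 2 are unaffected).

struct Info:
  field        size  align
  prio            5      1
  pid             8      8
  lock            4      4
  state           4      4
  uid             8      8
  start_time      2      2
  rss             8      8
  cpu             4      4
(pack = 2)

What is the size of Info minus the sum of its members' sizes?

0..5  prio  (5B, 1-aligned)
5..6  -- padding (1B)
6..14  pid  (8B, 2-aligned)
14..18  lock  (4B, 2-aligned)
18..22  state  (4B, 2-aligned)
22..30  uid  (8B, 2-aligned)
30..32  start_time  (2B, 2-aligned)
32..40  rss  (8B, 2-aligned)
40..44  cpu  (4B, 2-aligned)
sizeof = 44, alignof = 2
data bytes 43, size 44 → padding 1

1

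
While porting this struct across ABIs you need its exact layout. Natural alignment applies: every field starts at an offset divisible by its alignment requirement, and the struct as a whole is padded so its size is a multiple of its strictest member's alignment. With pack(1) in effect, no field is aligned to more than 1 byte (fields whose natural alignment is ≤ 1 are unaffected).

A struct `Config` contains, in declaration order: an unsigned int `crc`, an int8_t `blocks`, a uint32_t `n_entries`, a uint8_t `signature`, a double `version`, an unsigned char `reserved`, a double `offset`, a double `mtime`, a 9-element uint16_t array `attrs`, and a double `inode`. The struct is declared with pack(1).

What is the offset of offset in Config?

@0: crc [4B, align 1] → 4
@4: blocks [1B, align 1] → 5
@5: n_entries [4B, align 1] → 9
@9: signature [1B, align 1] → 10
@10: version [8B, align 1] → 18
@18: reserved [1B, align 1] → 19
@19: offset [8B, align 1] → 27

19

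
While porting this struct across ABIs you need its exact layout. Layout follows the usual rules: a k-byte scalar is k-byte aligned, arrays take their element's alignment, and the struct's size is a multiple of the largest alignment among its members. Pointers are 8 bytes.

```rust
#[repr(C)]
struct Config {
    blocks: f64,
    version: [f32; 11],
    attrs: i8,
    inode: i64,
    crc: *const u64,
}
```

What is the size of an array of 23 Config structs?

0..8  blocks  (8B, 8-aligned)
8..52  version  (44B, 4-aligned)
52..53  attrs  (1B, 1-aligned)
53..56  -- padding (3B)
56..64  inode  (8B, 8-aligned)
64..72  crc  (8B, 8-aligned)
sizeof = 72, alignof = 8
array of 23: 23 × 72 = 1656

1656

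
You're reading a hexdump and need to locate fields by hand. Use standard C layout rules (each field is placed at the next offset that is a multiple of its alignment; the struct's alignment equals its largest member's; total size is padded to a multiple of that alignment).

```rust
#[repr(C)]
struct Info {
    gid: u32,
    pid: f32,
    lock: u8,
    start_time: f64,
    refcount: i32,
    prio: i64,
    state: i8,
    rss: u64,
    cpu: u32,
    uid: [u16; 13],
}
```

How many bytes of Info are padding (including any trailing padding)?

20

gid at 0 (size 4, align 4) → ends 4
pid at 4 (size 4, align 4) → ends 8
lock at 8 (size 1, align 1) → ends 9
pad 7 to align 8 for start_time
start_time at 16 (size 8, align 8) → ends 24
refcount at 24 (size 4, align 4) → ends 28
pad 4 to align 8 for prio
prio at 32 (size 8, align 8) → ends 40
state at 40 (size 1, align 1) → ends 41
pad 7 to align 8 for rss
rss at 48 (size 8, align 8) → ends 56
cpu at 56 (size 4, align 4) → ends 60
uid at 60 (size 26, align 2) → ends 86
tail pad 2 to reach multiple of 8
total 88 bytes, alignment 8
data bytes 68, size 88 → padding 20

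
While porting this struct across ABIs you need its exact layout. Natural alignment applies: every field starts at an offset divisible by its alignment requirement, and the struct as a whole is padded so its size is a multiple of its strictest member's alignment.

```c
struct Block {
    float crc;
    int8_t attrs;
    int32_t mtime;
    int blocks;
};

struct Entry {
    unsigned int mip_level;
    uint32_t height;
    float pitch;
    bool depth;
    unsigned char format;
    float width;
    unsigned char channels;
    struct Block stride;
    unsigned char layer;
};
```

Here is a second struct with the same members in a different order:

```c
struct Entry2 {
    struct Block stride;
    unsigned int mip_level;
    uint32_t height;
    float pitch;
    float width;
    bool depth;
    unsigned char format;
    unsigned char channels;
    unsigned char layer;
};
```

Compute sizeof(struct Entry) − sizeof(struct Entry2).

8

Block: 0..4  crc  (4B, 4-aligned); 4..5  attrs  (1B, 1-aligned); 5..8  -- padding (3B); 8..12  mtime  (4B, 4-aligned); 12..16  blocks  (4B, 4-aligned); sizeof = 16, alignof = 4
0..4  mip_level  (4B, 4-aligned)
4..8  height  (4B, 4-aligned)
8..12  pitch  (4B, 4-aligned)
12..13  depth  (1B, 1-aligned)
13..14  format  (1B, 1-aligned)
14..16  -- padding (2B)
16..20  width  (4B, 4-aligned)
20..21  channels  (1B, 1-aligned)
21..24  -- padding (3B)
24..40  stride  (16B, 4-aligned)
40..41  layer  (1B, 1-aligned)
41..44  -- tail padding (3B)
sizeof = 44, alignof = 4
— Entry2 —
0..16  stride  (16B, 4-aligned)
16..20  mip_level  (4B, 4-aligned)
20..24  height  (4B, 4-aligned)
24..28  pitch  (4B, 4-aligned)
28..32  width  (4B, 4-aligned)
32..33  depth  (1B, 1-aligned)
33..34  format  (1B, 1-aligned)
34..35  channels  (1B, 1-aligned)
35..36  layer  (1B, 1-aligned)
sizeof = 36, alignof = 4
44 − 36 = 8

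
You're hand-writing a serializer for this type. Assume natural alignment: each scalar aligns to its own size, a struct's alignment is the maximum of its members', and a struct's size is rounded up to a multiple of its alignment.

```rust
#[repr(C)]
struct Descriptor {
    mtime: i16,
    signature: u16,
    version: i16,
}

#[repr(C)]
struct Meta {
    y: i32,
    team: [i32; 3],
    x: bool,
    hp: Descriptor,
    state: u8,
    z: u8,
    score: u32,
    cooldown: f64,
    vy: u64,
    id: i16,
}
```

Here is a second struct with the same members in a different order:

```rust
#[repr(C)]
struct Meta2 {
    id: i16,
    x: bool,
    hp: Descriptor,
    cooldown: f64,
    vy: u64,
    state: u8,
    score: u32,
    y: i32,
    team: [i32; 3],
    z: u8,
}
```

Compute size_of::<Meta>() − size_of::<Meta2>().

Descriptor: mtime at 0 (size 2, align 2) → ends 2; signature at 2 (size 2, align 2) → ends 4; version at 4 (size 2, align 2) → ends 6; total 6 bytes, alignment 2
y at 0 (size 4, align 4) → ends 4
team at 4 (size 12, align 4) → ends 16
x at 16 (size 1, align 1) → ends 17
pad 1 to align 2 for hp
hp at 18 (size 6, align 2) → ends 24
state at 24 (size 1, align 1) → ends 25
z at 25 (size 1, align 1) → ends 26
pad 2 to align 4 for score
score at 28 (size 4, align 4) → ends 32
cooldown at 32 (size 8, align 8) → ends 40
vy at 40 (size 8, align 8) → ends 48
id at 48 (size 2, align 2) → ends 50
tail pad 6 to reach multiple of 8
total 56 bytes, alignment 8
— Meta2 —
id at 0 (size 2, align 2) → ends 2
x at 2 (size 1, align 1) → ends 3
pad 1 to align 2 for hp
hp at 4 (size 6, align 2) → ends 10
pad 6 to align 8 for cooldown
cooldown at 16 (size 8, align 8) → ends 24
vy at 24 (size 8, align 8) → ends 32
state at 32 (size 1, align 1) → ends 33
pad 3 to align 4 for score
score at 36 (size 4, align 4) → ends 40
y at 40 (size 4, align 4) → ends 44
team at 44 (size 12, align 4) → ends 56
z at 56 (size 1, align 1) → ends 57
tail pad 7 to reach multiple of 8
total 64 bytes, alignment 8
56 − 64 = -8

-8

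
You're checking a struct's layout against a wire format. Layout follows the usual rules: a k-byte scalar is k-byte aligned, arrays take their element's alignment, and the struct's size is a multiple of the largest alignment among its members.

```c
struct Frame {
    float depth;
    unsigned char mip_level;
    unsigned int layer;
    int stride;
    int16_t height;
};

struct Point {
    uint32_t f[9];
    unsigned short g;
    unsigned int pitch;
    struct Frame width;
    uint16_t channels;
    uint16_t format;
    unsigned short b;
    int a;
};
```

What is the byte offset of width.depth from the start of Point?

Frame: @0: depth [4B, align 4] → 4; @4: mip_level [1B, align 1] → 5; +3 pad (align 4); @8: layer [4B, align 4] → 12; @12: stride [4B, align 4] → 16; @16: height [2B, align 2] → 18; +2 tail pad (align 4); size 20, align 4
@0: f [36B, align 4] → 36
@36: g [2B, align 2] → 38
+2 pad (align 4)
@40: pitch [4B, align 4] → 44
@44: width [20B, align 4] → 64
within Frame: depth at 0
44 + 0 = 44

44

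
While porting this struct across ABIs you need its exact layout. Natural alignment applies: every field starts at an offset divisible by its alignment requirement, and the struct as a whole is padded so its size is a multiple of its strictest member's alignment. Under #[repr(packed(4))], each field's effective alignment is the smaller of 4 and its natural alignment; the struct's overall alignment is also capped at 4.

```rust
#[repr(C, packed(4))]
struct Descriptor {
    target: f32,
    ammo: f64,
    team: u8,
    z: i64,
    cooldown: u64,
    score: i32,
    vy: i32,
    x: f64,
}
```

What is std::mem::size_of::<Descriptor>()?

target at 0 (size 4, align 4) → ends 4
ammo at 4 (size 8, align 4) → ends 12
team at 12 (size 1, align 1) → ends 13
pad 3 to align 4 for z
z at 16 (size 8, align 4) → ends 24
cooldown at 24 (size 8, align 4) → ends 32
score at 32 (size 4, align 4) → ends 36
vy at 36 (size 4, align 4) → ends 40
x at 40 (size 8, align 4) → ends 48
total 48 bytes, alignment 4

48 bytes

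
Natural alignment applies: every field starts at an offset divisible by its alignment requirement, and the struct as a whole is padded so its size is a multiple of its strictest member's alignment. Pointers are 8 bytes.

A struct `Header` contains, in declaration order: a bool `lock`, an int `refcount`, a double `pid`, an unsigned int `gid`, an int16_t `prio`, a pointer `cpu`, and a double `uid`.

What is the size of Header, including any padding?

0..1  lock  (1B, 1-aligned)
1..4  -- padding (3B)
4..8  refcount  (4B, 4-aligned)
8..16  pid  (8B, 8-aligned)
16..20  gid  (4B, 4-aligned)
20..22  prio  (2B, 2-aligned)
22..24  -- padding (2B)
24..32  cpu  (8B, 8-aligned)
32..40  uid  (8B, 8-aligned)
sizeof = 40, alignof = 8

40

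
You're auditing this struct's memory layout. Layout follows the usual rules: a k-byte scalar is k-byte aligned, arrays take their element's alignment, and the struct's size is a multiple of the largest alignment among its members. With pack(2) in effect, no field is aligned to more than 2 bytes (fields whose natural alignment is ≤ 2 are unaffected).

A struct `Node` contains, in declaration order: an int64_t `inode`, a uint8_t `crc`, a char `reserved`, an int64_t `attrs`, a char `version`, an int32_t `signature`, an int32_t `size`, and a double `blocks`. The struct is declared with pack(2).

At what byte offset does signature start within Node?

20

inode at 0 (size 8, align 2) → ends 8
crc at 8 (size 1, align 1) → ends 9
reserved at 9 (size 1, align 1) → ends 10
attrs at 10 (size 8, align 2) → ends 18
version at 18 (size 1, align 1) → ends 19
pad 1 to align 2 for signature
signature at 20 (size 4, align 2) → ends 24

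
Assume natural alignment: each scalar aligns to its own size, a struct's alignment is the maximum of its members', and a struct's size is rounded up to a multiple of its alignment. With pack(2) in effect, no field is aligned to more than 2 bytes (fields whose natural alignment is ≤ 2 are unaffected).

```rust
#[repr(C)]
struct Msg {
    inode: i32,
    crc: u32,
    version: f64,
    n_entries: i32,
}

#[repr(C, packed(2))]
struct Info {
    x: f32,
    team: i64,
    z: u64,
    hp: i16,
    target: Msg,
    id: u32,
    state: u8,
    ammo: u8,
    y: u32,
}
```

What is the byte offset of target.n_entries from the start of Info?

Msg: 0..4  inode  (4B, 4-aligned); 4..8  crc  (4B, 4-aligned); 8..16  version  (8B, 8-aligned); 16..20  n_entries  (4B, 4-aligned); 20..24  -- tail padding (4B); sizeof = 24, alignof = 8
0..4  x  (4B, 2-aligned)
4..12  team  (8B, 2-aligned)
12..20  z  (8B, 2-aligned)
20..22  hp  (2B, 2-aligned)
22..46  target  (24B, 2-aligned)
within Msg: n_entries at 16
22 + 16 = 38

38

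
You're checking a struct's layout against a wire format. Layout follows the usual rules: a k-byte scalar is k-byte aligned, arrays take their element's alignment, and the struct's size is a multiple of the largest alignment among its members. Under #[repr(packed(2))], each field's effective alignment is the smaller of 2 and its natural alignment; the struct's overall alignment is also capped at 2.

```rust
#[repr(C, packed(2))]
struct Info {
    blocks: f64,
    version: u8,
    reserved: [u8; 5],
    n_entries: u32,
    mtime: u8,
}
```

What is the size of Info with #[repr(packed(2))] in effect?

20

0..8  blocks  (8B, 2-aligned)
8..9  version  (1B, 1-aligned)
9..14  reserved  (5B, 1-aligned)
14..18  n_entries  (4B, 2-aligned)
18..19  mtime  (1B, 1-aligned)
19..20  -- tail padding (1B)
sizeof = 20, alignof = 2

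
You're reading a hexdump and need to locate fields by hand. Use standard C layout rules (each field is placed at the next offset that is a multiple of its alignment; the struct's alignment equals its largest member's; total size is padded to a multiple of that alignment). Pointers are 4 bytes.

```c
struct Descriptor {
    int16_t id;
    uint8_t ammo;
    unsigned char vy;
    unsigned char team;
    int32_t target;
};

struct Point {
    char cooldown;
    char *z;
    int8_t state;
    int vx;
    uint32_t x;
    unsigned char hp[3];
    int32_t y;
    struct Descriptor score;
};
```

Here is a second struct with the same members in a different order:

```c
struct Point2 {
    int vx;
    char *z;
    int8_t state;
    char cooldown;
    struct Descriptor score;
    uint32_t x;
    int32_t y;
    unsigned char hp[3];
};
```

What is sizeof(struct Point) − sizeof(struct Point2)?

4

Descriptor: 0..2  id  (2B, 2-aligned); 2..3  ammo  (1B, 1-aligned); 3..4  vy  (1B, 1-aligned); 4..5  team  (1B, 1-aligned); 5..8  -- padding (3B); 8..12  target  (4B, 4-aligned); sizeof = 12, alignof = 4
0..1  cooldown  (1B, 1-aligned)
1..4  -- padding (3B)
4..8  z  (4B, 4-aligned)
8..9  state  (1B, 1-aligned)
9..12  -- padding (3B)
12..16  vx  (4B, 4-aligned)
16..20  x  (4B, 4-aligned)
20..23  hp  (3B, 1-aligned)
23..24  -- padding (1B)
24..28  y  (4B, 4-aligned)
28..40  score  (12B, 4-aligned)
sizeof = 40, alignof = 4
— Point2 —
0..4  vx  (4B, 4-aligned)
4..8  z  (4B, 4-aligned)
8..9  state  (1B, 1-aligned)
9..10  cooldown  (1B, 1-aligned)
10..12  -- padding (2B)
12..24  score  (12B, 4-aligned)
24..28  x  (4B, 4-aligned)
28..32  y  (4B, 4-aligned)
32..35  hp  (3B, 1-aligned)
35..36  -- tail padding (1B)
sizeof = 36, alignof = 4
40 − 36 = 4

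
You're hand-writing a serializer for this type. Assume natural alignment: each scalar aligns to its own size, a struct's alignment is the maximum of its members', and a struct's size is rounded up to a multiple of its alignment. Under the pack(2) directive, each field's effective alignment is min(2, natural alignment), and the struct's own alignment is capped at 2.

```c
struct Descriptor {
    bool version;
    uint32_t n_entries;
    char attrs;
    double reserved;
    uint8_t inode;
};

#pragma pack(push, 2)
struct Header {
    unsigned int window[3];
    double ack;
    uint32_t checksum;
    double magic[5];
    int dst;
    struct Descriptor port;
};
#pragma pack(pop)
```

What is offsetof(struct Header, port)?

68

Descriptor: @0: version [1B, align 1] → 1; +3 pad (align 4); @4: n_entries [4B, align 4] → 8; @8: attrs [1B, align 1] → 9; +7 pad (align 8); @16: reserved [8B, align 8] → 24; @24: inode [1B, align 1] → 25; +7 tail pad (align 8); size 32, align 8
@0: window [12B, align 2] → 12
@12: ack [8B, align 2] → 20
@20: checksum [4B, align 2] → 24
@24: magic [40B, align 2] → 64
@64: dst [4B, align 2] → 68
@68: port [32B, align 2] → 100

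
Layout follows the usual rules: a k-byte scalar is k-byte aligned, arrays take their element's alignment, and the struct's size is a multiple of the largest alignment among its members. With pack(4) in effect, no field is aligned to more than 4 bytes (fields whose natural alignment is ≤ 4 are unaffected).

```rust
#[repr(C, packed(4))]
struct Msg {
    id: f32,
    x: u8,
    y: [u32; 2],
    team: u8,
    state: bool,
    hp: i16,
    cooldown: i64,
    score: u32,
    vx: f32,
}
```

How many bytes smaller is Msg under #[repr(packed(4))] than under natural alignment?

4

natural layout:
  @0: id [4B, align 4] → 4
  @4: x [1B, align 1] → 5
  +3 pad (align 4)
  @8: y [8B, align 4] → 16
  @16: team [1B, align 1] → 17
  @17: state [1B, align 1] → 18
  @18: hp [2B, align 2] → 20
  +4 pad (align 8)
  @24: cooldown [8B, align 8] → 32
  @32: score [4B, align 4] → 36
  @36: vx [4B, align 4] → 40
  size 40, align 8
packed(4) layout:
  @0: id [4B, align 4] → 4
  @4: x [1B, align 1] → 5
  +3 pad (align 4)
  @8: y [8B, align 4] → 16
  @16: team [1B, align 1] → 17
  @17: state [1B, align 1] → 18
  @18: hp [2B, align 2] → 20
  @20: cooldown [8B, align 4] → 28
  @28: score [4B, align 4] → 32
  @32: vx [4B, align 4] → 36
  size 36, align 4
40 − 36 = 4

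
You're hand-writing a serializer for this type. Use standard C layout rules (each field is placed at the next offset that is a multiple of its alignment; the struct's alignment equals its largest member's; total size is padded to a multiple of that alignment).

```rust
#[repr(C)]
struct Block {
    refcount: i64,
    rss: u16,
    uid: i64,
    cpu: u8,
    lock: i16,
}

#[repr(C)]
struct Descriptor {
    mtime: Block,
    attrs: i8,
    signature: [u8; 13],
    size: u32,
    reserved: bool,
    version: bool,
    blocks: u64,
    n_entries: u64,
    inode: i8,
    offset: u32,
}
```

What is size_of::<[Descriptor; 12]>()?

Block: refcount at 0 (size 8, align 8) → ends 8; rss at 8 (size 2, align 2) → ends 10; pad 6 to align 8 for uid; uid at 16 (size 8, align 8) → ends 24; cpu at 24 (size 1, align 1) → ends 25; pad 1 to align 2 for lock; lock at 26 (size 2, align 2) → ends 28; tail pad 4 to reach multiple of 8; total 32 bytes, alignment 8
mtime at 0 (size 32, align 8) → ends 32
attrs at 32 (size 1, align 1) → ends 33
signature at 33 (size 13, align 1) → ends 46
pad 2 to align 4 for size
size at 48 (size 4, align 4) → ends 52
reserved at 52 (size 1, align 1) → ends 53
version at 53 (size 1, align 1) → ends 54
pad 2 to align 8 for blocks
blocks at 56 (size 8, align 8) → ends 64
n_entries at 64 (size 8, align 8) → ends 72
inode at 72 (size 1, align 1) → ends 73
pad 3 to align 4 for offset
offset at 76 (size 4, align 4) → ends 80
total 80 bytes, alignment 8
array of 12: 12 × 80 = 960

960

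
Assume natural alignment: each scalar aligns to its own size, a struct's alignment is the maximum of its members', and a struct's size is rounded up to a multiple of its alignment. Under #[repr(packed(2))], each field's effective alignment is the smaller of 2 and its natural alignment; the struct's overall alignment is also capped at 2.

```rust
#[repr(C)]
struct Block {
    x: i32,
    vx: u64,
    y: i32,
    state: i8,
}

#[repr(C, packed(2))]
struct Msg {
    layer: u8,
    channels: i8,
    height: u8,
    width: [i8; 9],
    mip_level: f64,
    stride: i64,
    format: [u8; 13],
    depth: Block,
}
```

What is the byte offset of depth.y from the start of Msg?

Block: 0..4  x  (4B, 4-aligned); 4..8  -- padding (4B); 8..16  vx  (8B, 8-aligned); 16..20  y  (4B, 4-aligned); 20..21  state  (1B, 1-aligned); 21..24  -- tail padding (3B); sizeof = 24, alignof = 8
0..1  layer  (1B, 1-aligned)
1..2  channels  (1B, 1-aligned)
2..3  height  (1B, 1-aligned)
3..12  width  (9B, 1-aligned)
12..20  mip_level  (8B, 2-aligned)
20..28  stride  (8B, 2-aligned)
28..41  format  (13B, 1-aligned)
41..42  -- padding (1B)
42..66  depth  (24B, 2-aligned)
within Block: y at 16
42 + 16 = 58

58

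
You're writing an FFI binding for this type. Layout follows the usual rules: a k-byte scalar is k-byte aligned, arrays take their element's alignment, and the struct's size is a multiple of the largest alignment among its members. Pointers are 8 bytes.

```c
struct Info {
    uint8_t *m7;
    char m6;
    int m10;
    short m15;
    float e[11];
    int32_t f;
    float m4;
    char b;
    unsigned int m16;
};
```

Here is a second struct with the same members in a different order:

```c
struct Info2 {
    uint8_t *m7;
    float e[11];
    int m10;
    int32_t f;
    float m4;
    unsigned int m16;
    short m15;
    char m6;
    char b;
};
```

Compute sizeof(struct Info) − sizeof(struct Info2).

0..8  m7  (8B, 8-aligned)
8..9  m6  (1B, 1-aligned)
9..12  -- padding (3B)
12..16  m10  (4B, 4-aligned)
16..18  m15  (2B, 2-aligned)
18..20  -- padding (2B)
20..64  e  (44B, 4-aligned)
64..68  f  (4B, 4-aligned)
68..72  m4  (4B, 4-aligned)
72..73  b  (1B, 1-aligned)
73..76  -- padding (3B)
76..80  m16  (4B, 4-aligned)
sizeof = 80, alignof = 8
— Info2 —
0..8  m7  (8B, 8-aligned)
8..52  e  (44B, 4-aligned)
52..56  m10  (4B, 4-aligned)
56..60  f  (4B, 4-aligned)
60..64  m4  (4B, 4-aligned)
64..68  m16  (4B, 4-aligned)
68..70  m15  (2B, 2-aligned)
70..71  m6  (1B, 1-aligned)
71..72  b  (1B, 1-aligned)
sizeof = 72, alignof = 8
80 − 72 = 8

8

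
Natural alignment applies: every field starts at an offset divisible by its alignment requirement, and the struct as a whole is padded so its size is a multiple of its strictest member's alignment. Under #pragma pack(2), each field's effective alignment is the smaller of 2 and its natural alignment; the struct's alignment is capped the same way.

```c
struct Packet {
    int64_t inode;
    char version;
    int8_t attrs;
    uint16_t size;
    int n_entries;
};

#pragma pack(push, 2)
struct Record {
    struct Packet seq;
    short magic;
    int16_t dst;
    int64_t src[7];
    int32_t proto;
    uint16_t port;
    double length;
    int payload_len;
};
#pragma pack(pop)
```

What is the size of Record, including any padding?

Packet: @0: inode [8B, align 8] → 8; @8: version [1B, align 1] → 9; @9: attrs [1B, align 1] → 10; @10: size [2B, align 2] → 12; @12: n_entries [4B, align 4] → 16; size 16, align 8
@0: seq [16B, align 2] → 16
@16: magic [2B, align 2] → 18
@18: dst [2B, align 2] → 20
@20: src [56B, align 2] → 76
@76: proto [4B, align 2] → 80
@80: port [2B, align 2] → 82
@82: length [8B, align 2] → 90
@90: payload_len [4B, align 2] → 94
size 94, align 2

94 bytes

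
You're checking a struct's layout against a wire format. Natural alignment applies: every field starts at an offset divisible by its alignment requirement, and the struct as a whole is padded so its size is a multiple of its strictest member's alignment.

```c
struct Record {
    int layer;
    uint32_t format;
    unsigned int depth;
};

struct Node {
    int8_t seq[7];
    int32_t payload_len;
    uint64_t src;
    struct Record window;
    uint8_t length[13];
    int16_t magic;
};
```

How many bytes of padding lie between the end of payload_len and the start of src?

4

Record: 0..4  layer  (4B, 4-aligned); 4..8  format  (4B, 4-aligned); 8..12  depth  (4B, 4-aligned); sizeof = 12, alignof = 4
0..7  seq  (7B, 1-aligned)
7..8  -- padding (1B)
8..12  payload_len  (4B, 4-aligned)
12..16  -- padding (4B)
16..24  src  (8B, 8-aligned)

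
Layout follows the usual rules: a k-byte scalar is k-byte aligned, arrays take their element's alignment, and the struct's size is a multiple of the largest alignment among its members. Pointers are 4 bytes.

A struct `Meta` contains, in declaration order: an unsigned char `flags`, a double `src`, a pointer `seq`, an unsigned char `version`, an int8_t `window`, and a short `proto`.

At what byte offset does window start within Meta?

21

@0: flags [1B, align 1] → 1
+7 pad (align 8)
@8: src [8B, align 8] → 16
@16: seq [4B, align 4] → 20
@20: version [1B, align 1] → 21
@21: window [1B, align 1] → 22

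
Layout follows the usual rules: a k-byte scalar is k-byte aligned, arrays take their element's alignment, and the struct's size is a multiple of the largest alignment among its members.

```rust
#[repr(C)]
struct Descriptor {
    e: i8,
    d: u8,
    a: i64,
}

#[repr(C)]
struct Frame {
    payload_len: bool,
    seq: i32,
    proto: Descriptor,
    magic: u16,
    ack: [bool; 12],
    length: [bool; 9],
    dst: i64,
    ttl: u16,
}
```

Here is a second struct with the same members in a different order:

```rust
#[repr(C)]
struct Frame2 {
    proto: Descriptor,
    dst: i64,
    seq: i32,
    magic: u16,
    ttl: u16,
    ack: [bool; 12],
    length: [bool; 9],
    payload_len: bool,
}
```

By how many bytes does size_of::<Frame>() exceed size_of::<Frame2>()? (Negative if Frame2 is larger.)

Descriptor: e at 0 (size 1, align 1) → ends 1; d at 1 (size 1, align 1) → ends 2; pad 6 to align 8 for a; a at 8 (size 8, align 8) → ends 16; total 16 bytes, alignment 8
payload_len at 0 (size 1, align 1) → ends 1
pad 3 to align 4 for seq
seq at 4 (size 4, align 4) → ends 8
proto at 8 (size 16, align 8) → ends 24
magic at 24 (size 2, align 2) → ends 26
ack at 26 (size 12, align 1) → ends 38
length at 38 (size 9, align 1) → ends 47
pad 1 to align 8 for dst
dst at 48 (size 8, align 8) → ends 56
ttl at 56 (size 2, align 2) → ends 58
tail pad 6 to reach multiple of 8
total 64 bytes, alignment 8
— Frame2 —
proto at 0 (size 16, align 8) → ends 16
dst at 16 (size 8, align 8) → ends 24
seq at 24 (size 4, align 4) → ends 28
magic at 28 (size 2, align 2) → ends 30
ttl at 30 (size 2, align 2) → ends 32
ack at 32 (size 12, align 1) → ends 44
length at 44 (size 9, align 1) → ends 53
payload_len at 53 (size 1, align 1) → ends 54
tail pad 2 to reach multiple of 8
total 56 bytes, alignment 8
64 − 56 = 8

8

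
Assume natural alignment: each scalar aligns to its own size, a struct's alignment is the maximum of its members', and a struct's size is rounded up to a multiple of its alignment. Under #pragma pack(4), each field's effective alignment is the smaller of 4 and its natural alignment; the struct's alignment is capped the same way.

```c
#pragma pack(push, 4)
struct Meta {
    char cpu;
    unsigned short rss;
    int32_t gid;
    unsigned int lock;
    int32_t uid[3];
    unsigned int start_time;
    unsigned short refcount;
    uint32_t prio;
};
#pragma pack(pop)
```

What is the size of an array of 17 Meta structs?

0..1  cpu  (1B, 1-aligned)
1..2  -- padding (1B)
2..4  rss  (2B, 2-aligned)
4..8  gid  (4B, 4-aligned)
8..12  lock  (4B, 4-aligned)
12..24  uid  (12B, 4-aligned)
24..28  start_time  (4B, 4-aligned)
28..30  refcount  (2B, 2-aligned)
30..32  -- padding (2B)
32..36  prio  (4B, 4-aligned)
sizeof = 36, alignof = 4
array of 17: 17 × 36 = 612

612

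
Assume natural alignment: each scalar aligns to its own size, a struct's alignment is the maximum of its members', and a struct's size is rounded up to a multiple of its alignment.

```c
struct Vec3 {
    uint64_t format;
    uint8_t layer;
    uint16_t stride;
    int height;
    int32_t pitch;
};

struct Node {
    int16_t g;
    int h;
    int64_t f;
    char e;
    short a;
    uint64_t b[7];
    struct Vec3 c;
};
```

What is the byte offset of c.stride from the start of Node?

Vec3: format at 0 (size 8, align 8) → ends 8; layer at 8 (size 1, align 1) → ends 9; pad 1 to align 2 for stride; stride at 10 (size 2, align 2) → ends 12; height at 12 (size 4, align 4) → ends 16; pitch at 16 (size 4, align 4) → ends 20; tail pad 4 to reach multiple of 8; total 24 bytes, alignment 8
g at 0 (size 2, align 2) → ends 2
pad 2 to align 4 for h
h at 4 (size 4, align 4) → ends 8
f at 8 (size 8, align 8) → ends 16
e at 16 (size 1, align 1) → ends 17
pad 1 to align 2 for a
a at 18 (size 2, align 2) → ends 20
pad 4 to align 8 for b
b at 24 (size 56, align 8) → ends 80
c at 80 (size 24, align 8) → ends 104
within Vec3: stride at 10
80 + 10 = 90

90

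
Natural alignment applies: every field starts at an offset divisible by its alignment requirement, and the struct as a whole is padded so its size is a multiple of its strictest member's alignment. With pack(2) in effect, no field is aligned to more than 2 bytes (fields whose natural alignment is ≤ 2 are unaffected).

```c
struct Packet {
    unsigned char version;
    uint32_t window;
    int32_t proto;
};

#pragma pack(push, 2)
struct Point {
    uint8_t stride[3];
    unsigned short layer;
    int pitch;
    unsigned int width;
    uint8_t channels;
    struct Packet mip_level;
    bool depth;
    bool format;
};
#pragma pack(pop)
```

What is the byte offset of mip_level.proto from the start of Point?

Packet: @0: version [1B, align 1] → 1; +3 pad (align 4); @4: window [4B, align 4] → 8; @8: proto [4B, align 4] → 12; size 12, align 4
@0: stride [3B, align 1] → 3
+1 pad (align 2)
@4: layer [2B, align 2] → 6
@6: pitch [4B, align 2] → 10
@10: width [4B, align 2] → 14
@14: channels [1B, align 1] → 15
+1 pad (align 2)
@16: mip_level [12B, align 2] → 28
within Packet: proto at 8
16 + 8 = 24

24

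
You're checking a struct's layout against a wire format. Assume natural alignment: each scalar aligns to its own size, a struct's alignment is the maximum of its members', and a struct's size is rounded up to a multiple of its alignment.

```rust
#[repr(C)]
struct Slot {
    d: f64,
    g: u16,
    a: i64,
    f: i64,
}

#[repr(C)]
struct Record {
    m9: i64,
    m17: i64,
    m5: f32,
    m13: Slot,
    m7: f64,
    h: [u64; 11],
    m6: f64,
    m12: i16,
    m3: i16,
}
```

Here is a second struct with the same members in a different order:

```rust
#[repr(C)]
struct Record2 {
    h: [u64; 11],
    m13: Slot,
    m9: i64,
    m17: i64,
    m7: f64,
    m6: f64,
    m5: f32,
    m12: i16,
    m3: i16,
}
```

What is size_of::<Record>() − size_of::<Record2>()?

8

Slot: @0: d [8B, align 8] → 8; @8: g [2B, align 2] → 10; +6 pad (align 8); @16: a [8B, align 8] → 24; @24: f [8B, align 8] → 32; size 32, align 8
@0: m9 [8B, align 8] → 8
@8: m17 [8B, align 8] → 16
@16: m5 [4B, align 4] → 20
+4 pad (align 8)
@24: m13 [32B, align 8] → 56
@56: m7 [8B, align 8] → 64
@64: h [88B, align 8] → 152
@152: m6 [8B, align 8] → 160
@160: m12 [2B, align 2] → 162
@162: m3 [2B, align 2] → 164
+4 tail pad (align 8)
size 168, align 8
— Record2 —
@0: h [88B, align 8] → 88
@88: m13 [32B, align 8] → 120
@120: m9 [8B, align 8] → 128
@128: m17 [8B, align 8] → 136
@136: m7 [8B, align 8] → 144
@144: m6 [8B, align 8] → 152
@152: m5 [4B, align 4] → 156
@156: m12 [2B, align 2] → 158
@158: m3 [2B, align 2] → 160
size 160, align 8
168 − 160 = 8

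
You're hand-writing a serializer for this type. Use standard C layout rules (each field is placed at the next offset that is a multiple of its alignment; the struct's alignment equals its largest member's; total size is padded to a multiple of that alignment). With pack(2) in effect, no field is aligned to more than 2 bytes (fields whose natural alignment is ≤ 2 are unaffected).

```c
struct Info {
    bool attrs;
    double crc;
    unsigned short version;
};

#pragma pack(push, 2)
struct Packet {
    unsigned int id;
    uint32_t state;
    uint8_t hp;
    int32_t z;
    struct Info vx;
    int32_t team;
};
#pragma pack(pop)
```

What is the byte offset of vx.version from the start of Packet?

30

Info: 0..1  attrs  (1B, 1-aligned); 1..8  -- padding (7B); 8..16  crc  (8B, 8-aligned); 16..18  version  (2B, 2-aligned); 18..24  -- tail padding (6B); sizeof = 24, alignof = 8
0..4  id  (4B, 2-aligned)
4..8  state  (4B, 2-aligned)
8..9  hp  (1B, 1-aligned)
9..10  -- padding (1B)
10..14  z  (4B, 2-aligned)
14..38  vx  (24B, 2-aligned)
within Info: version at 16
14 + 16 = 30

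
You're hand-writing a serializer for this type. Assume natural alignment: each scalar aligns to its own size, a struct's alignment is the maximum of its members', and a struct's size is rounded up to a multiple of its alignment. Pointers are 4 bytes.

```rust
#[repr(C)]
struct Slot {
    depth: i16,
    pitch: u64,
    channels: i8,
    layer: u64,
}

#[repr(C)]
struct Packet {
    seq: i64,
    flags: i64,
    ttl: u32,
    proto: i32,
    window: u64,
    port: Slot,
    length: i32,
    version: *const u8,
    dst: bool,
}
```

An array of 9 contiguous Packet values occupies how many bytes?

Slot: @0: depth [2B, align 2] → 2; +6 pad (align 8); @8: pitch [8B, align 8] → 16; @16: channels [1B, align 1] → 17; +7 pad (align 8); @24: layer [8B, align 8] → 32; size 32, align 8
@0: seq [8B, align 8] → 8
@8: flags [8B, align 8] → 16
@16: ttl [4B, align 4] → 20
@20: proto [4B, align 4] → 24
@24: window [8B, align 8] → 32
@32: port [32B, align 8] → 64
@64: length [4B, align 4] → 68
@68: version [4B, align 4] → 72
@72: dst [1B, align 1] → 73
+7 tail pad (align 8)
size 80, align 8
array of 9: 9 × 80 = 720

720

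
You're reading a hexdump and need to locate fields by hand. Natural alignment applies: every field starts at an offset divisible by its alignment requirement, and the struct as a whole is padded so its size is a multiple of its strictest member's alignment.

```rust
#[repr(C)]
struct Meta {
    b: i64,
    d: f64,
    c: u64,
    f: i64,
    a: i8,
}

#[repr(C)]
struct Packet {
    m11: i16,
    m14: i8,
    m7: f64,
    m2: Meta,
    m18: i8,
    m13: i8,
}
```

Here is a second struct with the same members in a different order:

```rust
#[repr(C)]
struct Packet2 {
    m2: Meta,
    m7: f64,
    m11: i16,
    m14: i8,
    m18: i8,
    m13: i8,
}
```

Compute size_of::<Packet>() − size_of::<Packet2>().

Meta: @0: b [8B, align 8] → 8; @8: d [8B, align 8] → 16; @16: c [8B, align 8] → 24; @24: f [8B, align 8] → 32; @32: a [1B, align 1] → 33; +7 tail pad (align 8); size 40, align 8
@0: m11 [2B, align 2] → 2
@2: m14 [1B, align 1] → 3
+5 pad (align 8)
@8: m7 [8B, align 8] → 16
@16: m2 [40B, align 8] → 56
@56: m18 [1B, align 1] → 57
@57: m13 [1B, align 1] → 58
+6 tail pad (align 8)
size 64, align 8
— Packet2 —
@0: m2 [40B, align 8] → 40
@40: m7 [8B, align 8] → 48
@48: m11 [2B, align 2] → 50
@50: m14 [1B, align 1] → 51
@51: m18 [1B, align 1] → 52
@52: m13 [1B, align 1] → 53
+3 tail pad (align 8)
size 56, align 8
64 − 56 = 8

8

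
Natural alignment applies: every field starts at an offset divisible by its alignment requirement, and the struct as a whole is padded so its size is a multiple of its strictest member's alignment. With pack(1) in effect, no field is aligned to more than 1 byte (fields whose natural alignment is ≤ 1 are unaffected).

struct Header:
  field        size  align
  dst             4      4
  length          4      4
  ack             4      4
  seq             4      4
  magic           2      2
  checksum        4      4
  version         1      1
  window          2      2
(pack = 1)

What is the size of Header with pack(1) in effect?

25

dst at 0 (size 4, align 1) → ends 4
length at 4 (size 4, align 1) → ends 8
ack at 8 (size 4, align 1) → ends 12
seq at 12 (size 4, align 1) → ends 16
magic at 16 (size 2, align 1) → ends 18
checksum at 18 (size 4, align 1) → ends 22
version at 22 (size 1, align 1) → ends 23
window at 23 (size 2, align 1) → ends 25
total 25 bytes, alignment 1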